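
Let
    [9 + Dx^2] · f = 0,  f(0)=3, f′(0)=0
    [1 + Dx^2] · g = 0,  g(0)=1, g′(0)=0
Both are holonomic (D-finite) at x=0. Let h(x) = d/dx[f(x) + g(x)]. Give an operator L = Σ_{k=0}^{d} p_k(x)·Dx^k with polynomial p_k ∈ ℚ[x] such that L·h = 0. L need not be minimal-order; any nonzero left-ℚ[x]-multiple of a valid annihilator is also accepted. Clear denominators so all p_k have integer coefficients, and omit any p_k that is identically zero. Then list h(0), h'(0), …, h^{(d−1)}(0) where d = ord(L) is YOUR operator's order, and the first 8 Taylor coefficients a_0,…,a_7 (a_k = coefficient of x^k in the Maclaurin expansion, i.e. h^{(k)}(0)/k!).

f: a_k = 3, 0, -27/2, 0, 81/8, 0, -243/80, 0, …
g: a_k = 1, 0, -1/2, 0, 1/24, 0, -1/720, 0, …
f+g: L₀ = lclm(L_f,L_g), ord ≤ 2+2.
Differentiate: ansatz ord ≤ ord L₀ ⇒ L.
L = 9 + 10·Dx^2 + Dx^4  (order 4).
h: a_k = 0, -28, 0, 122/3, 0, -547/30, 0, 703/180, …
ICs: h(0) = 0, h′(0) = -28, h′′(0) = 0, h′′′(0) = 244.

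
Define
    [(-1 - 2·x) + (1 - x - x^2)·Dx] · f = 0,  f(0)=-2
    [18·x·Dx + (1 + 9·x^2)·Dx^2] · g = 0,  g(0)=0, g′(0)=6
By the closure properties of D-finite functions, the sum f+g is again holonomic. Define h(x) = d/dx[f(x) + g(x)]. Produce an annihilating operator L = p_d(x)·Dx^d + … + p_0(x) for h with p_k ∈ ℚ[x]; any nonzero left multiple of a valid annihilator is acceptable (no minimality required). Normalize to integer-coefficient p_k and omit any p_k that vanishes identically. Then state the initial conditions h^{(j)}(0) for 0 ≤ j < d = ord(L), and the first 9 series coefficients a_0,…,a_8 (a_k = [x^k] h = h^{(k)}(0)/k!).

L = (-36 + 144·x + 1440·x^2 + 2376·x^3 + 3186·x^4 + 486·x^6) + (18 + 24·x - 108·x^2 + 444·x^3 + 2313·x^4 + 2178·x^5 + 243·x^6 + 486·x^7)·Dx + (-2 - 10·x - 34·x^2 - 48·x^3 - 123·x^4 + 387·x^5 + 198·x^6 + 81·x^7 + 81·x^8)·Dx^2  (order 2).
h: a_k = 4, -8, -72, -40, 406, -156, -4668, -544, 38376, …
ICs: h(0) = 4, h′(0) = -8.

f: a_k = -2, -2, -4, -6, -10, -16, -26, -42, -68, …
g: a_k = 0, 6, 0, -18, 0, 486/5, 0, -4374/7, 0, …
Sum ⇒ L₀ = lclm(L_f,L_g) in ℚ(x)⟨Dx⟩.
h=h₀': d/dx-closure on L₀ ⇒ L.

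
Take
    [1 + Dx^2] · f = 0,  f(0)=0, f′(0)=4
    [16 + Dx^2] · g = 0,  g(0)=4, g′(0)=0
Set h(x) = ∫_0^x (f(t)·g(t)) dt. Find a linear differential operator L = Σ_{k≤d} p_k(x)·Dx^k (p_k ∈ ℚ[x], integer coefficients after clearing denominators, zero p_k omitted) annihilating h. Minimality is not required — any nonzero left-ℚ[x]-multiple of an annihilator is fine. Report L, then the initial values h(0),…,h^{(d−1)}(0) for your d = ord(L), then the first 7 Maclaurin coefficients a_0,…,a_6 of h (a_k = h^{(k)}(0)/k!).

L = 225·Dx + 34·Dx^3 + Dx^5  (order 5).
h: a_k = 0, 0, 8, 0, -98/3, 0, 1441/45, …
ICs: h(0) = 0, h′(0) = 0, h′′(0) = 16, h′′′(0) = 0, h′′′′(0) = -784.

f: a_k = 0, 4, 0, -2/3, 0, 1/30, 0, …
g: a_k = 4, 0, -32, 0, 128/3, 0, -1024/45, …
f·g: L₀ = L_f ⊗_s L_g, ord ≤ 2·2.
h=∫h₀ ⇒ L = L₀·Dx.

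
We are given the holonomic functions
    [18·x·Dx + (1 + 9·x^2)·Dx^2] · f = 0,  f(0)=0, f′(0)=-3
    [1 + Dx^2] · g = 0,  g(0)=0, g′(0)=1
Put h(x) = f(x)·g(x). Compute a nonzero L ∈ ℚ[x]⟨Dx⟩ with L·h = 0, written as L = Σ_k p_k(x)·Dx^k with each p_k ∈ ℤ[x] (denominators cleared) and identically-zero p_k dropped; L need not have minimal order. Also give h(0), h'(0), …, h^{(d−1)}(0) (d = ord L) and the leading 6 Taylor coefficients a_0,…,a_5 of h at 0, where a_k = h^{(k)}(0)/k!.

f: a_k = 0, -3, 0, 9, 0, -243/5, …
g: a_k = 0, 1, 0, -1/6, 0, 1/120, …
h₀=f·g: eliminate ⇒ L₀, order ≤ 2·2.
L = (370 + 9594·x^2 + 4131·x^4 + 2916·x^6 + 6561·x^8) + (684·x + 6804·x^3 + 8748·x^5 + 26244·x^7)·Dx + (380 + 9792·x^2 + 5346·x^4 + 5832·x^6 + 13122·x^8)·Dx^2 + (684·x + 6804·x^3 + 8748·x^5 + 26244·x^7)·Dx^3 + (10 + 198·x^2 + 1215·x^4 + 2916·x^6 + 6561·x^8)·Dx^4  (order 4).
h: a_k = 0, 0, -3, 0, 19/2, 0, …
ICs: h(0) = 0, h′(0) = 0, h′′(0) = -6, h′′′(0) = 0.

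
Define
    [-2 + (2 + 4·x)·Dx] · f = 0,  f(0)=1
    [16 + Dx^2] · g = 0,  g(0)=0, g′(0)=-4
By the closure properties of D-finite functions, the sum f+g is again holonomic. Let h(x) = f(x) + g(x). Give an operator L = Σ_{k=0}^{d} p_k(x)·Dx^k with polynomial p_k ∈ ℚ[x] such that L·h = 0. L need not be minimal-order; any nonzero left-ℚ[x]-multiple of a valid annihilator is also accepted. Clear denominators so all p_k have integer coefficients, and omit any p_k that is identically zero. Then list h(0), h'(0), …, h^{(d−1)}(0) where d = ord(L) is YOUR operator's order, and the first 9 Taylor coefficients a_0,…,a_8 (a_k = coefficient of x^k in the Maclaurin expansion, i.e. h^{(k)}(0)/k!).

L = (-304 - 1024·x - 1024·x^2) + (240 + 1504·x + 3072·x^2 + 2048·x^3)·Dx + (-19 - 64·x - 64·x^2)·Dx^2 + (15 + 94·x + 192·x^2 + 128·x^3)·Dx^3  (order 3).
h: a_k = 1, -3, -1/2, 67/6, -5/8, -919/120, -21/16, 26779/5040, -429/128, …
ICs: h(0) = 1, h′(0) = -3, h′′(0) = -1.

f: a_k = 1, 1, -1/2, 1/2, -5/8, 7/8, -21/16, 33/16, -429/128, …
g: a_k = 0, -4, 0, 32/3, 0, -128/15, 0, 1024/315, 0, …
Weyl lclm of L_f,L_g ⇒ L₀ (ord ≤ 3).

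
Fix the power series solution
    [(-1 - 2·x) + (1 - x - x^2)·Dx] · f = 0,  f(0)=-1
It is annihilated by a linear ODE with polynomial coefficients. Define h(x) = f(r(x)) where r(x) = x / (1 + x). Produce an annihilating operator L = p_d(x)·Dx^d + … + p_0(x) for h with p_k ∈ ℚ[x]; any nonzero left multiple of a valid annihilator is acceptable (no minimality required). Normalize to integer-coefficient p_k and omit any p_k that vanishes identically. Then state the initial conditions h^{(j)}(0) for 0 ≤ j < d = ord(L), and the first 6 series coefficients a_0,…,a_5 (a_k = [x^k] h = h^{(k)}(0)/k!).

L = (1 + 3·x) + (-1 - 2·x + x^3)·Dx  (order 1).
h: a_k = -1, -1, -1, 0, -1, 1, …
ICs: h(0) = -1.

f: a_k = -1, -1, -2, -3, -5, -8, …
Change of var in L_f (x↦r) gives L₀.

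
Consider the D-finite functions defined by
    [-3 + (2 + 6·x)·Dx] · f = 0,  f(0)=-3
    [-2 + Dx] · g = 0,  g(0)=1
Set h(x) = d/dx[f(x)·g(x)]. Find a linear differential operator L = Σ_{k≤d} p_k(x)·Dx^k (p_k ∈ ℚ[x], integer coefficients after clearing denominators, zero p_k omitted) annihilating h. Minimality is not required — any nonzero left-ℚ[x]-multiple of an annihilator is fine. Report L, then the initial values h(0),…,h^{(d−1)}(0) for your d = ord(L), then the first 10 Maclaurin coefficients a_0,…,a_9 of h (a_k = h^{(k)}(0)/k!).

L = (31 + 168·x + 144·x^2) + (-14 - 66·x - 72·x^2)·Dx  (order 1).
h: a_k = -21/2, -93/4, -543/16, -241/32, -13279/256, 276497/2560, -9930589/30720, 56288873/61440, -18061579639/6881280, 934003019009/123863040, …
ICs: h(0) = -21/2.

f: a_k = -3, -9/2, 27/8, -81/16, 1215/128, -5103/256, 45927/1024, -216513/2048, 8444007/32768, -42220035/65536, …
g: a_k = 1, 2, 2, 4/3, 2/3, 4/15, 4/45, 8/315, 2/315, 4/2835, …
Product ⇒ symmetric product L₀, ord ≤ 1.
h=h₀': d/dx-closure on L₀ ⇒ L.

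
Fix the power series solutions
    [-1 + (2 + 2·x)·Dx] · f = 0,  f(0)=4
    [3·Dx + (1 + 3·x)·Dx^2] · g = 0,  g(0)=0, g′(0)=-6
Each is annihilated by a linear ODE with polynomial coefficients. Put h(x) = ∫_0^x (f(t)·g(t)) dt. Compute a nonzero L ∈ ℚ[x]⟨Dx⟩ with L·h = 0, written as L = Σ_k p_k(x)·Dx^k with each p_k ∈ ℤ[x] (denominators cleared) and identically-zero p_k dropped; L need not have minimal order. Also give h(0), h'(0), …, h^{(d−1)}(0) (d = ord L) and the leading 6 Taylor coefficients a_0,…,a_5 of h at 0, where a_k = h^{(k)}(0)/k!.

f: a_k = 4, 2, -1/2, 1/4, -5/32, 7/64, …
g: a_k = 0, -6, 9, -18, 81/2, -486/5, …
Product ⇒ symmetric product L₀, ord ≤ 2.
h=∫₀ˣh₀: take L = L₀·Dx.
L = (-3 + 3·x)·Dx + (8 + 8·x)·Dx^2 + (4 + 20·x + 28·x^2 + 12·x^3)·Dx^3  (order 3).
h: a_k = 0, 0, -12, 8, -51/4, 24, …
ICs: h(0) = 0, h′(0) = 0, h′′(0) = -24.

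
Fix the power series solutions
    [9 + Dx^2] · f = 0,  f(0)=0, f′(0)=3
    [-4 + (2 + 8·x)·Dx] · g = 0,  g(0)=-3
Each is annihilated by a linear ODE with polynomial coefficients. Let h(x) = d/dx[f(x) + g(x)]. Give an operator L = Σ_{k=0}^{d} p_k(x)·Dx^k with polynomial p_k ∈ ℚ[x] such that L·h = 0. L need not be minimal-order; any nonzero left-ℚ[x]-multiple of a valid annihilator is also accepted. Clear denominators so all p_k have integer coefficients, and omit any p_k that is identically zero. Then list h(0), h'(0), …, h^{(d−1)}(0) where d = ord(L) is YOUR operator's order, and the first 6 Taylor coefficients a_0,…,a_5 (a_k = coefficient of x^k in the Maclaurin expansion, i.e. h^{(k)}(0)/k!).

f: a_k = 0, 3, 0, -9/2, 0, 81/40, …
g: a_k = -3, -6, 6, -12, 30, -84, …
h₀=f+g: left-lcm gives L₀, ord ≤ 3.
h=h₀': d/dx-closure on L₀ ⇒ L.
L = (-414 - 432·x - 864·x^2) + (-63 - 468·x - 1296·x^2 - 1728·x^3)·Dx + (-46 - 48·x - 96·x^2)·Dx^2 + (-7 - 52·x - 144·x^2 - 192·x^3)·Dx^3  (order 3).
h: a_k = -3, 12, -99/2, 120, -3279/8, 1512, …
ICs: h(0) = -3, h′(0) = 12, h′′(0) = -99.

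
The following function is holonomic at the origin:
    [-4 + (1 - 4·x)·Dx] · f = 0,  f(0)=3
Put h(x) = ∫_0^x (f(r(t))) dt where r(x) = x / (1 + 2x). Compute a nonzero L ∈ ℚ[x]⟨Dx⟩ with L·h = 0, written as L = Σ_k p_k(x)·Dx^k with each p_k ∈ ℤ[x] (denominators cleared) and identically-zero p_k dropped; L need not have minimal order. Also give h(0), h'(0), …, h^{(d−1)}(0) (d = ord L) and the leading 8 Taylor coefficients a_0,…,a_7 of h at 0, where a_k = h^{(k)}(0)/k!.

L = 4·Dx + (-1 + 4·x^2)·Dx^2  (order 2).
h: a_k = 0, 3, 6, 8, 12, 96/5, 32, 384/7, …
ICs: h(0) = 0, h′(0) = 3.

f: a_k = 3, 12, 48, 192, 768, 3072, 12288, 49152, …
h₀=f(r): pull back L_f along r ⇒ L₀.
h=∫h₀ ⇒ L = L₀·Dx.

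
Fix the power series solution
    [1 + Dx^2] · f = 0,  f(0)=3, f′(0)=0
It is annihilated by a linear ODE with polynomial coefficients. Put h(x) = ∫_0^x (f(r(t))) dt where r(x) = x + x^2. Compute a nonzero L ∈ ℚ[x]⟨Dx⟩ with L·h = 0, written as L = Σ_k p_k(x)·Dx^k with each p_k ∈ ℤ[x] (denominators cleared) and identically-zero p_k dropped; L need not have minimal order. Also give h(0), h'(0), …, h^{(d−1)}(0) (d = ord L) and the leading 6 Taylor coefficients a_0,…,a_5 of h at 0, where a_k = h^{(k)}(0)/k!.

L = (1 + 6·x + 12·x^2 + 8·x^3)·Dx - 2·Dx^2 + (1 + 2·x)·Dx^3  (order 3).
h: a_k = 0, 3, 0, -1/2, -3/4, -11/40, …
ICs: h(0) = 0, h′(0) = 3, h′′(0) = 0.

f: a_k = 3, 0, -3/2, 0, 1/8, 0, …
h₀=f(r): pull back L_f along r ⇒ L₀.
∫: right-multiply L₀ by Dx.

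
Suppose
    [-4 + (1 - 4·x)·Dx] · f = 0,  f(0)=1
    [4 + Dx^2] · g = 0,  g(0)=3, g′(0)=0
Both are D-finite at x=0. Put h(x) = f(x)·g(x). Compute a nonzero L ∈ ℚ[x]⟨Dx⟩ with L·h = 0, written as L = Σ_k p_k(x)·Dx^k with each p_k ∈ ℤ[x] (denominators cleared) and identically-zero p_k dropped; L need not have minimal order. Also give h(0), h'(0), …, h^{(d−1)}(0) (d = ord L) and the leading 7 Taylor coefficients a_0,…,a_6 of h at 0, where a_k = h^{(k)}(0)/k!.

f: a_k = 1, 4, 16, 64, 256, 1024, 4096, …
g: a_k = 3, 0, -6, 0, 2, 0, -4/15, …
h₀=f·g: eliminate ⇒ L₀, order ≤ 1·2.
L = (-4 + 16·x) + 8·Dx + (-1 + 4·x)·Dx^2  (order 2).
h: a_k = 3, 12, 42, 168, 674, 2696, 161756/15, …
ICs: h(0) = 3, h′(0) = 12.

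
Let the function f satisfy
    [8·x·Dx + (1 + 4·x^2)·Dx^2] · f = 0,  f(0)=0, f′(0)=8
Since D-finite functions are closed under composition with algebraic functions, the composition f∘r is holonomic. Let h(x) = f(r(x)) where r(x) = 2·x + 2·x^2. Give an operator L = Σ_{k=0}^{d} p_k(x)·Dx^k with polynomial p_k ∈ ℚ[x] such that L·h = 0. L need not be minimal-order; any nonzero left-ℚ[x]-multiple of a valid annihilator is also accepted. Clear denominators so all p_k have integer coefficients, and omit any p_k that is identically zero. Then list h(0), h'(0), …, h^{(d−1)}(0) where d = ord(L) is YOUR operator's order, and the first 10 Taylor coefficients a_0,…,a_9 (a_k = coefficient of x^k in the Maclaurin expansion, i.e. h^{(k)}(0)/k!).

f: a_k = 0, 8, 0, -32/3, 0, 128/5, 0, -512/7, 0, 2048/9, …
Substitute x→r, Dx→(1/r')Dx; clear ⇒ L₀.
L = (-2 + 32·x + 128·x^2 + 192·x^3 + 96·x^4)·Dx + (1 + 2·x + 16·x^2 + 64·x^3 + 80·x^4 + 32·x^5)·Dx^2  (order 2).
h: a_k = 0, 16, 16, -256/3, -256, 2816/5, 12032/3, -8192/7, -57344, -684032/9, …
ICs: h(0) = 0, h′(0) = 16.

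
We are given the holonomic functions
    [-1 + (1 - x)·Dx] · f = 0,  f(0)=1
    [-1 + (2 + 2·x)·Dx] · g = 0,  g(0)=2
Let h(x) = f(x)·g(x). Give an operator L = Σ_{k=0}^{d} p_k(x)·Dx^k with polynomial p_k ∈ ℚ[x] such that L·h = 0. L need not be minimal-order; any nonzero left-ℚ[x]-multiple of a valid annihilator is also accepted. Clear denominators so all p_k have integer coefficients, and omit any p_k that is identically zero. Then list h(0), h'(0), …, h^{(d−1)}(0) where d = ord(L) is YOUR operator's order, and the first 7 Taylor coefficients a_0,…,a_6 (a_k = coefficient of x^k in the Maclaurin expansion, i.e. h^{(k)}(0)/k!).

L = (3 + x) + (-2 + 2·x^2)·Dx  (order 1).
h: a_k = 2, 3, 11/4, 23/8, 179/64, 365/128, 1439/512, …
ICs: h(0) = 2.

f: a_k = 1, 1, 1, 1, 1, 1, 1, …
g: a_k = 2, 1, -1/4, 1/8, -5/64, 7/128, -21/512, …
Sym-product of L_f,L_g gives L₀ (≤ ord 1).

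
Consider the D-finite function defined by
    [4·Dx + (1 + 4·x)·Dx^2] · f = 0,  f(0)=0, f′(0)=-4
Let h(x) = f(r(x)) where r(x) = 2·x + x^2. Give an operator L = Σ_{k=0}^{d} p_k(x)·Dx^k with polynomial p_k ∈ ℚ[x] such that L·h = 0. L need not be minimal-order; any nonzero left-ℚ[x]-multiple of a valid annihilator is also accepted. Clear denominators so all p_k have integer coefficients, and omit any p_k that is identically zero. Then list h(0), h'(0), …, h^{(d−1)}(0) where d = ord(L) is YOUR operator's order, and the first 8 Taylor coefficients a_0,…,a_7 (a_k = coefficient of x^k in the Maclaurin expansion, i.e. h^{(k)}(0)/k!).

L = (7 + 8·x + 4·x^2)·Dx + (1 + 9·x + 12·x^2 + 4·x^3)·Dx^2  (order 2).
h: a_k = 0, -8, 28, -416/3, 776, -23168/5, 86464/3, -1290752/7, …
ICs: h(0) = 0, h′(0) = -8.

f: a_k = 0, -4, 8, -64/3, 64, -1024/5, 2048/3, -16384/7, …
L₀ from L_f via x↦r, Dx↦r'^{-1}Dx.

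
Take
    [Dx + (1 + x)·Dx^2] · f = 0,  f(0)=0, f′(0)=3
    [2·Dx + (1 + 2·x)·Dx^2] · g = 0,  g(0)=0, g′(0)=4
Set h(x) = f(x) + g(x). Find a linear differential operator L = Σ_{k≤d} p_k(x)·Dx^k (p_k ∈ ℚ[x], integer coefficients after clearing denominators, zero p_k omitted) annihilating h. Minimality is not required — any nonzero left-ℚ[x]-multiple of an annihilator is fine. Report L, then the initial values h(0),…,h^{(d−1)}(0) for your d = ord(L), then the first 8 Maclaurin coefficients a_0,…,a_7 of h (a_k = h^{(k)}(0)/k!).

f: a_k = 0, 3, -3/2, 1, -3/4, 3/5, -1/2, 3/7, …
g: a_k = 0, 4, -4, 16/3, -8, 64/5, -64/3, 256/7, …
h₀=f+g: left-lcm gives L₀, ord ≤ 4.
L = 4·Dx + (6 + 8·x)·Dx^2 + (1 + 3·x + 2·x^2)·Dx^3  (order 3).
h: a_k = 0, 7, -11/2, 19/3, -35/4, 67/5, -131/6, 37, …
ICs: h(0) = 0, h′(0) = 7, h′′(0) = -11.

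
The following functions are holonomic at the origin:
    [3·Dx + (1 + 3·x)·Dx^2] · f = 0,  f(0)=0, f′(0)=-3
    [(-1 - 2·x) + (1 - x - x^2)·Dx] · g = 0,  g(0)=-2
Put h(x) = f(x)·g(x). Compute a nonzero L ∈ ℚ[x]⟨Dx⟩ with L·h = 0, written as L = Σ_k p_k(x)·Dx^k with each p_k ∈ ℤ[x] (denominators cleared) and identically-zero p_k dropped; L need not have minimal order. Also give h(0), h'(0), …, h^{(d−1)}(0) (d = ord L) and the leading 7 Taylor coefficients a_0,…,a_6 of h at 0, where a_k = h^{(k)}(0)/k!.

L = (5 + 12·x) + (-1 + 13·x + 15·x^2)·Dx + (-1 - 2·x + 4·x^2 + 3·x^3)·Dx^2  (order 2).
h: a_k = 0, 6, -3, 21, -45/2, 957/10, -849/5, …
ICs: h(0) = 0, h′(0) = 6.

f: a_k = 0, -3, 9/2, -9, 81/4, -243/5, 243/2, …
g: a_k = -2, -2, -4, -6, -10, -16, -26, …
L₀ := L_f ⊗_s L_g (sym. prod.), ord ≤ 2.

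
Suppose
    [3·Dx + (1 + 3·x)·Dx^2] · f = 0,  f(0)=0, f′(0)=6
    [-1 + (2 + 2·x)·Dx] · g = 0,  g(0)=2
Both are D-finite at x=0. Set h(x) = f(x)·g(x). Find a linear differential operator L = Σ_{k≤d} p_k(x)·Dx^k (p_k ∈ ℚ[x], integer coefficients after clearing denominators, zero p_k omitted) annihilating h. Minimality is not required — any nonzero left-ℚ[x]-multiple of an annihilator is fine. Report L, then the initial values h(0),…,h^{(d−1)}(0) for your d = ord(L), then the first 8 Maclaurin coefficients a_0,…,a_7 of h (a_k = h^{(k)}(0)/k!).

f: a_k = 0, 6, -9, 18, -81/2, 486/5, -243, 4374/7, …
g: a_k = 2, 1, -1/4, 1/8, -5/64, 7/128, -21/512, 33/1024, …
L₀ := L_f ⊗_s L_g (sym. prod.), ord ≤ 2.
L = (-3 + 3·x) + (8 + 8·x)·Dx + (4 + 20·x + 28·x^2 + 12·x^3)·Dx^2  (order 2).
h: a_k = 0, 12, -12, 51/2, -60, 23649/160, -60063/160, 8737857/8960, …
ICs: h(0) = 0, h′(0) = 12.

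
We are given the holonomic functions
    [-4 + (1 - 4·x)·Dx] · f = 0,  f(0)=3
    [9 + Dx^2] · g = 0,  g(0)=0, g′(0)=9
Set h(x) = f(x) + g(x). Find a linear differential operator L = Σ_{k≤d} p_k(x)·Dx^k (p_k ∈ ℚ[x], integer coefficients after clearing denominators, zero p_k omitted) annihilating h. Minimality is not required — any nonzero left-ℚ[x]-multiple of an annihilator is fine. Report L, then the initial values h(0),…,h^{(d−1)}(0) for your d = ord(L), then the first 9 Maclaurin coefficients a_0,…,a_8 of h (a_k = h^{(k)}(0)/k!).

L = (3780 - 2592·x + 5184·x^2) + (-369 + 2124·x - 3888·x^2 + 5184·x^3)·Dx + (420 - 288·x + 576·x^2)·Dx^2 + (-41 + 236·x - 432·x^2 + 576·x^3)·Dx^3  (order 3).
h: a_k = 3, 21, 48, 357/2, 768, 123123/40, 12288, 27524391/560, 196608, …
ICs: h(0) = 3, h′(0) = 21, h′′(0) = 96.

f: a_k = 3, 12, 48, 192, 768, 3072, 12288, 49152, 196608, …
g: a_k = 0, 9, 0, -27/2, 0, 243/40, 0, -729/560, 0, …
L₀ := lclm(L_f,L_g); ord L₀ ≤ 1+2.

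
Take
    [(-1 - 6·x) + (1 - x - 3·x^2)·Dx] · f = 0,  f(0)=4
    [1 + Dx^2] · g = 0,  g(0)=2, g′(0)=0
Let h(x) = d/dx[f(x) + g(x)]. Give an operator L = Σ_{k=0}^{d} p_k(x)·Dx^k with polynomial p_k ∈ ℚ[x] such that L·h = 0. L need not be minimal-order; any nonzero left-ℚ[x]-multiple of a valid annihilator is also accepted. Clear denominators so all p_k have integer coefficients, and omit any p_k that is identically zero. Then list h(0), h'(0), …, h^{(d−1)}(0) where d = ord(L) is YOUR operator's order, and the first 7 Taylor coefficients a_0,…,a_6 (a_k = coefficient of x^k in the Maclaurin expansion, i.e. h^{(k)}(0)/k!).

L = (464 + 2522·x + 8618·x^2 + 6330·x^3 + 9630·x^4 + 486·x^5 + 486·x^6) + (-43 - 249·x + 114·x^2 + 559·x^3 + 1500·x^4 + 1863·x^5 + 189·x^6 + 162·x^7)·Dx + (464 + 2522·x + 8618·x^2 + 6330·x^3 + 9630·x^4 + 486·x^5 + 486·x^6)·Dx^2 + (-43 - 249·x + 114·x^2 + 559·x^3 + 1500·x^4 + 1863·x^5 + 189·x^6 + 162·x^7)·Dx^3  (order 3).
h: a_k = 4, 30, 84, 913/3, 800, 139679/60, 6076, …
ICs: h(0) = 4, h′(0) = 30, h′′(0) = 168.

f: a_k = 4, 4, 16, 28, 76, 160, 388, …
g: a_k = 2, 0, -1, 0, 1/12, 0, -1/360, …
Sum ⇒ L₀ = lclm(L_f,L_g) in ℚ(x)⟨Dx⟩.
h=h₀': d/dx-closure on L₀ ⇒ L.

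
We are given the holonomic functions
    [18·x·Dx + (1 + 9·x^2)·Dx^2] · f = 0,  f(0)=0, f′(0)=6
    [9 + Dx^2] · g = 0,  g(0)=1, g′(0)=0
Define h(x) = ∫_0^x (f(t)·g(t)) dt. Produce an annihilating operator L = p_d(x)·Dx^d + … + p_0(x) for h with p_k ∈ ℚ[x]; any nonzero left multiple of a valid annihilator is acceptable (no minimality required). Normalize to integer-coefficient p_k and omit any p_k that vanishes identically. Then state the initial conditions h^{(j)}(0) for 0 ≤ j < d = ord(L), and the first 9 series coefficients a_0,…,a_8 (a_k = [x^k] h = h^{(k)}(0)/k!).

L = (810 + 18954·x^2 + 72171·x^4 + 236196·x^6 + 531441·x^8)·Dx + (972·x + 14580·x^3 + 78732·x^5 + 236196·x^7)·Dx^2 + (108 + 2592·x^2 + 13122·x^4 + 52488·x^6 + 118098·x^8)·Dx^3 + (108·x + 1620·x^3 + 8748·x^5 + 26244·x^7)·Dx^4 + (2 + 54·x^2 + 567·x^4 + 2916·x^6 + 6561·x^8)·Dx^5  (order 5).
h: a_k = 0, 0, 3, 0, -45/4, 0, 1323/40, 0, -316143/2240, …
ICs: h(0) = 0, h′(0) = 0, h′′(0) = 6, h′′′(0) = 0, h′′′′(0) = -270.

f: a_k = 0, 6, 0, -18, 0, 486/5, 0, -4374/7, 0, …
g: a_k = 1, 0, -9/2, 0, 27/8, 0, -81/80, 0, 729/4480, …
Sym-product of L_f,L_g gives L₀ (≤ ord 4).
∫: right-multiply L₀ by Dx.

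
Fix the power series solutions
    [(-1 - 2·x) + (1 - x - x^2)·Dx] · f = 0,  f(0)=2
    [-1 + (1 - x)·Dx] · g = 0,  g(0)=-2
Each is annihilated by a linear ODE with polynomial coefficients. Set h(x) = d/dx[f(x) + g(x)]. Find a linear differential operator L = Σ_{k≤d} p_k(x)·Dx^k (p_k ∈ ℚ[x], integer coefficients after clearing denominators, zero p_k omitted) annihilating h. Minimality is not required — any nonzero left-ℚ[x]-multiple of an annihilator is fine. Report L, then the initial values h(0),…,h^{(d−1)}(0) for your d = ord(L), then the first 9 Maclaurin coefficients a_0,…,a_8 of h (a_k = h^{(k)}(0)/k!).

L = (-6 - 24·x - 24·x^3 + 6·x^4) + (6 + 6·x - 6·x^2 - 21·x^4 + 6·x^5)·Dx + (-1 + 2·x - 3·x^2 + 6·x^3 - 2·x^4 - 3·x^5 + x^6)·Dx^2  (order 2).
h: a_k = 0, 4, 12, 32, 70, 144, 280, 528, 972, …
ICs: h(0) = 0, h′(0) = 4.

f: a_k = 2, 2, 4, 6, 10, 16, 26, 42, 68, …
g: a_k = -2, -2, -2, -2, -2, -2, -2, -2, -2, …
Weyl lclm of L_f,L_g ⇒ L₀ (ord ≤ 2).
Differentiate: ansatz ord ≤ ord L₀ ⇒ L.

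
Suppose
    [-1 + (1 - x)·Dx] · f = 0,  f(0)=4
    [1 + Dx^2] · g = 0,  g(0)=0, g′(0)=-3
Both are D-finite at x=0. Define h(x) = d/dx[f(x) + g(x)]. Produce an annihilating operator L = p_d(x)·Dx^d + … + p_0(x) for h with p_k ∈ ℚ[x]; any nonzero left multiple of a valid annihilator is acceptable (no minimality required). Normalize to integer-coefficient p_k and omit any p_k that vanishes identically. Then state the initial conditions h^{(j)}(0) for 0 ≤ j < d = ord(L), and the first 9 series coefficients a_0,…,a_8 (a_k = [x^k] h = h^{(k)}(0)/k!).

L = (26 - 4·x + 2·x^2) + (-7 + 9·x - 3·x^2 + x^3)·Dx + (26 - 4·x + 2·x^2)·Dx^2 + (-7 + 9·x - 3·x^2 + x^3)·Dx^3  (order 3).
h: a_k = 1, 8, 27/2, 16, 159/8, 24, 6721/240, 32, 483839/13440, …
ICs: h(0) = 1, h′(0) = 8, h′′(0) = 27.

f: a_k = 4, 4, 4, 4, 4, 4, 4, 4, 4, …
g: a_k = 0, -3, 0, 1/2, 0, -1/40, 0, 1/1680, 0, …
f+g: L₀ = lclm(L_f,L_g), ord ≤ 1+2.
Differentiate: ansatz ord ≤ ord L₀ ⇒ L.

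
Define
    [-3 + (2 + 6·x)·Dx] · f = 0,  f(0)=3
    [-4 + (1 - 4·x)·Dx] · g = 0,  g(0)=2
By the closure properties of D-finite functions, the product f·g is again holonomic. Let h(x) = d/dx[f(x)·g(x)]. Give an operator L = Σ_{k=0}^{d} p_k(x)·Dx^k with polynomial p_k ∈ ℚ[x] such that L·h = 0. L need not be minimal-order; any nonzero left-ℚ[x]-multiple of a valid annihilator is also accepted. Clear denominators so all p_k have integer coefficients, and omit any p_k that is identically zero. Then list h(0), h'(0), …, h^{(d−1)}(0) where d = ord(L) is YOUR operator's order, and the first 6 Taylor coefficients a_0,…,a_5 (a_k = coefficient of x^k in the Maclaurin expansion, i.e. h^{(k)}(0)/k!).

f: a_k = 3, 9/2, -27/8, 81/16, -1215/128, 5103/256, …
g: a_k = 2, 8, 32, 128, 512, 2048, …
h₀=f·g: eliminate ⇒ L₀, order ≤ 1·1.
Differentiate: ansatz ord ≤ ord L₀ ⇒ L.
L = (167 + 792·x + 432·x^2) + (-22 - 2·x + 288·x^2 + 288·x^3)·Dx  (order 1).
h: a_k = 33, 501/2, 12267/8, 129633/16, 5210835/128, 49886235/256, …
ICs: h(0) = 33.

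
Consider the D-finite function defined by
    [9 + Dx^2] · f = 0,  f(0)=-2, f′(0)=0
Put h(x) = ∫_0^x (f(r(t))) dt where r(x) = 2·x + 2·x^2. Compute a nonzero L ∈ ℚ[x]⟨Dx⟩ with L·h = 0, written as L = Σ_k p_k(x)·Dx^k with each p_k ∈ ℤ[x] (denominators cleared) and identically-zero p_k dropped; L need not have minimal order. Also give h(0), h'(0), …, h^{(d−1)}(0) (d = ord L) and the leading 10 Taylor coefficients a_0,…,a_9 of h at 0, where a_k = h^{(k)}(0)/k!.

f: a_k = -2, 0, 9, 0, -27/4, 0, 81/40, 0, -729/2240, 0, …
f∘r: x↦r, Dx↦Dx/r' in L_f ⇒ L₀.
∫: right-multiply L₀ by Dx.
L = (36 + 216·x + 432·x^2 + 288·x^3)·Dx - 2·Dx^2 + (1 + 2·x)·Dx^3  (order 3).
h: a_k = 0, -2, 0, 12, 18, -72/5, -72, -2592/35, 216/5, 6816/35, …
ICs: h(0) = 0, h′(0) = -2, h′′(0) = 0.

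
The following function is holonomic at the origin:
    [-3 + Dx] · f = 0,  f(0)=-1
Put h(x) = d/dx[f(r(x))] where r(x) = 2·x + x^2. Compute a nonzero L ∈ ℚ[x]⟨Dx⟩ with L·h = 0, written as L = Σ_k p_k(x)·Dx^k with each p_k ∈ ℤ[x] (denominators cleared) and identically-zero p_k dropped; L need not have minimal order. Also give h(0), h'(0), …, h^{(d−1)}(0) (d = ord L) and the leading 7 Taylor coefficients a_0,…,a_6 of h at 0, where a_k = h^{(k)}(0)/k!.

f: a_k = -1, -3, -9/2, -9/2, -27/8, -81/40, -81/80, …
f∘r: x↦r, Dx↦Dx/r' in L_f ⇒ L₀.
Derive L from L₀ (diff closure).
L = (7 + 12·x + 6·x^2) + (-1 - x)·Dx  (order 1).
h: a_k = -6, -42, -162, -450, -999, -9369/5, -15363/5, …
ICs: h(0) = -6.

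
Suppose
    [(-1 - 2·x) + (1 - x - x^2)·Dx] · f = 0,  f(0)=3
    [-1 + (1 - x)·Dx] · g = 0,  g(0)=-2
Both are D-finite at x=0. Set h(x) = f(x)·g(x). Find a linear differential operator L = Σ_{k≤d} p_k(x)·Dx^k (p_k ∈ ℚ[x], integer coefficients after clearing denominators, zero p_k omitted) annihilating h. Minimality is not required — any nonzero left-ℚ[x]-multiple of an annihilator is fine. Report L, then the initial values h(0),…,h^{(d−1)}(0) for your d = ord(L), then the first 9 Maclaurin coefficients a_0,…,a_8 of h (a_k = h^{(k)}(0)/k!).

L = (-2 + 3·x^2) + (1 - 2·x + x^3)·Dx  (order 1).
h: a_k = -6, -12, -24, -42, -72, -120, -198, -324, -528, …
ICs: h(0) = -6.

f: a_k = 3, 3, 6, 9, 15, 24, 39, 63, 102, …
g: a_k = -2, -2, -2, -2, -2, -2, -2, -2, -2, …
h₀=f·g: eliminate ⇒ L₀, order ≤ 1·1.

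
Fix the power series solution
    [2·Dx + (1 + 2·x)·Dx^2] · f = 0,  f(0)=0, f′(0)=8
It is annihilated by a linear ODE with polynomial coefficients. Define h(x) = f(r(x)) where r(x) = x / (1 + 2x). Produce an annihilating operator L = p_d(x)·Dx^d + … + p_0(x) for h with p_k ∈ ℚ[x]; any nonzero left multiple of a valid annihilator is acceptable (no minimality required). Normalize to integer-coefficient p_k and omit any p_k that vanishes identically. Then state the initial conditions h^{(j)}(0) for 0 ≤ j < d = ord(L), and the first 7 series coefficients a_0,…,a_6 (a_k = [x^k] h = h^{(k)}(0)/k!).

L = (6 + 16·x)·Dx + (1 + 6·x + 8·x^2)·Dx^2  (order 2).
h: a_k = 0, 8, -24, 224/3, -240, 3968/5, -2688, …
ICs: h(0) = 0, h′(0) = 8.

f: a_k = 0, 8, -8, 32/3, -16, 128/5, -128/3, …
h₀=f(r): pull back L_f along r ⇒ L₀.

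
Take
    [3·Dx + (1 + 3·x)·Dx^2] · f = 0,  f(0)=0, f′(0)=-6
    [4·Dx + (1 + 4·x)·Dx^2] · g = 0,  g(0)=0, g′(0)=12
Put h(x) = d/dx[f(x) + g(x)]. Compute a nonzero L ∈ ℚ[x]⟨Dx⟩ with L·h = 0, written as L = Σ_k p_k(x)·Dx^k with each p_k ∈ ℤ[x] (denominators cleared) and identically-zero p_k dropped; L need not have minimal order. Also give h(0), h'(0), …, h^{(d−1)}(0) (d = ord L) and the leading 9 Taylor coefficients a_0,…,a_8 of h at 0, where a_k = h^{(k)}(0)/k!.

f: a_k = 0, -6, 9, -18, 81/2, -486/5, 243, -4374/7, 6561/4, …
g: a_k = 0, 12, -24, 64, -192, 3072/5, -2048, 49152/7, -24576, …
f+g: L₀ = lclm(L_f,L_g), ord ≤ 2+2.
Derive L from L₀ (diff closure).
L = 24 + (14 + 48·x)·Dx + (1 + 7·x + 12·x^2)·Dx^2  (order 2).
h: a_k = 6, -30, 138, -606, 2586, -10830, 44778, -183486, 747066, …
ICs: h(0) = 6, h′(0) = -30.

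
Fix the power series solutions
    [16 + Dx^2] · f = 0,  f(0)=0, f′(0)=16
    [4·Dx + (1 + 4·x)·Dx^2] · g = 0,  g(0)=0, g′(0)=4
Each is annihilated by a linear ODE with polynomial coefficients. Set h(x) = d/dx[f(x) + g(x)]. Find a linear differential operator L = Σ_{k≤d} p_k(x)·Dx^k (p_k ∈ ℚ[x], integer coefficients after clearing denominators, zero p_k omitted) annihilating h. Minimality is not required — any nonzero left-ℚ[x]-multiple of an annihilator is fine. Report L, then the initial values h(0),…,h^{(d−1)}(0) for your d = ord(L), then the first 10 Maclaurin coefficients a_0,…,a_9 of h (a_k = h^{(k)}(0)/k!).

L = (448 + 512·x + 1024·x^2) + (48 + 320·x + 768·x^2 + 1024·x^3)·Dx + (28 + 32·x + 64·x^2)·Dx^2 + (3 + 20·x + 48·x^2 + 64·x^3)·Dx^3  (order 3).
h: a_k = 20, -16, -64, -256, 3584/3, -4096, 733184/45, -65536, 82583552/315, -1048576, …
ICs: h(0) = 20, h′(0) = -16, h′′(0) = -128.

f: a_k = 0, 16, 0, -128/3, 0, 512/15, 0, -4096/315, 0, 8192/2835, …
g: a_k = 0, 4, -8, 64/3, -64, 1024/5, -2048/3, 16384/7, -8192, 262144/9, …
h₀=f+g: left-lcm gives L₀, ord ≤ 4.
h=h₀': d/dx-closure on L₀ ⇒ L.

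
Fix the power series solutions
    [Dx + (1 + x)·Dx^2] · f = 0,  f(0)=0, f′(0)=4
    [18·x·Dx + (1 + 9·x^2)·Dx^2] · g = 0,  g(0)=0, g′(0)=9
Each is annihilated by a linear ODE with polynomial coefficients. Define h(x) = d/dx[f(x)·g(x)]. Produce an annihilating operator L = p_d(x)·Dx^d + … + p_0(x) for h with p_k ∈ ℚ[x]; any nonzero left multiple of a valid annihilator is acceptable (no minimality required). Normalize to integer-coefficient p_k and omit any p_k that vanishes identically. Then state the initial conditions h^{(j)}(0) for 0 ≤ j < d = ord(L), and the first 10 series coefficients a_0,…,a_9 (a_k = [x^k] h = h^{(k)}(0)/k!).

f: a_k = 0, 4, -2, 4/3, -1, 4/5, -2/3, 4/7, -1/2, 4/9, …
g: a_k = 0, 9, 0, -27, 0, 729/5, 0, -6561/7, 0, 6561, …
h₀=f·g: eliminate ⇒ L₀, order ≤ 2·2.
h₀' ⇒ L via d/dx closure of L₀.
L = (1368 + 2700·x + 37584·x^2 + 95580·x^3 + 87480·x^4 + 37908·x^5 + 26244·x^7) + (1298 + 9180·x + 54612·x^2 + 194724·x^3 + 324000·x^4 + 271188·x^5 + 102060·x^6 + 78732·x^7 + 91854·x^8)·Dx + (76 + 2848·x + 12096·x^2 + 43992·x^3 + 117288·x^4 + 173016·x^5 + 139968·x^6 + 75816·x^7 + 78732·x^8 + 52488·x^9)·Dx^2 + (37 + 146·x + 901·x^2 + 2808·x^3 + 7362·x^4 + 15228·x^5 + 21546·x^6 + 17496·x^7 + 12393·x^8 + 13122·x^9 + 6561·x^10)·Dx^3  (order 3).
h: a_k = 0, 72, -54, -384, 225, 16632/5, -9471/5, -142848/5, 1097631/70, 8784824/35, …
ICs: h(0) = 0, h′(0) = 72, h′′(0) = -108.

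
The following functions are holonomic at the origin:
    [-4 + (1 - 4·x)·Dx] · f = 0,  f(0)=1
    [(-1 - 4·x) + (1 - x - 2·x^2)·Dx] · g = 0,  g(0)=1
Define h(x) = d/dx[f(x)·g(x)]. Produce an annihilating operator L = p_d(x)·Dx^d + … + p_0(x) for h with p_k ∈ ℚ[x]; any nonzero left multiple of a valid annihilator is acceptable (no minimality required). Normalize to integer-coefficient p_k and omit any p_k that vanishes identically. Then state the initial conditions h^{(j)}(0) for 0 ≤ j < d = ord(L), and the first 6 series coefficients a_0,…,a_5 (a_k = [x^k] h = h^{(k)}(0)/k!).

L = (46 - 108·x - 216·x^2 + 256·x^3 + 768·x^4) + (-5 + 29·x - 6·x^2 - 152·x^3 + 80·x^4 + 192·x^5)·Dx  (order 1).
h: a_k = 5, 46, 291, 1596, 8085, 39066, …
ICs: h(0) = 5.

f: a_k = 1, 4, 16, 64, 256, 1024, …
g: a_k = 1, 1, 3, 5, 11, 21, …
f·g: L₀ = L_f ⊗_s L_g, ord ≤ 1·1.
Derive L from L₀ (diff closure).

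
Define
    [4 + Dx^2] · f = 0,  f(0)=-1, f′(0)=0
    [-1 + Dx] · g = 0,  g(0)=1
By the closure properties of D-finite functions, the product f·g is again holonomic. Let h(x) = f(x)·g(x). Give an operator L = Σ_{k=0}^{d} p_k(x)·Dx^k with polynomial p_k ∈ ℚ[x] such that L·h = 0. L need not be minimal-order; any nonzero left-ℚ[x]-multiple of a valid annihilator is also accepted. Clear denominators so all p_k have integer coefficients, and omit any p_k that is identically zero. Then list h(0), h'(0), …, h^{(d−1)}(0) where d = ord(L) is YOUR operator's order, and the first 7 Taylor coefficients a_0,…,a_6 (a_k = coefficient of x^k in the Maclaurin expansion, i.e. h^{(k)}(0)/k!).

f: a_k = -1, 0, 2, 0, -2/3, 0, 4/45, …
g: a_k = 1, 1, 1/2, 1/6, 1/24, 1/120, 1/720, …
h₀=f·g: eliminate ⇒ L₀, order ≤ 2·1.
L = 5 - 2·Dx + Dx^2  (order 2).
h: a_k = -1, -1, 3/2, 11/6, 7/24, -41/120, -13/80, …
ICs: h(0) = -1, h′(0) = -1.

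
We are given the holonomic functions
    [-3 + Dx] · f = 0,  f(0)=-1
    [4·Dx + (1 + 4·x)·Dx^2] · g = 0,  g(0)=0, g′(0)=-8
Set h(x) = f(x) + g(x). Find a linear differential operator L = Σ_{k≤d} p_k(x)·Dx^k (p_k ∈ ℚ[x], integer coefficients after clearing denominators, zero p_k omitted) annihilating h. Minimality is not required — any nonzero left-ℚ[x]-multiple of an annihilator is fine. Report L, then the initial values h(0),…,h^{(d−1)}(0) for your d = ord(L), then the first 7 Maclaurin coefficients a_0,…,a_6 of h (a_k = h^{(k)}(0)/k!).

L = (-132 - 144·x)·Dx + (23 - 72·x - 144·x^2)·Dx^2 + (7 + 40·x + 48·x^2)·Dx^3  (order 3).
h: a_k = -1, -11, 23/2, -283/6, 997/8, -3293/8, 327437/240, …
ICs: h(0) = -1, h′(0) = -11, h′′(0) = 23.

f: a_k = -1, -3, -9/2, -9/2, -27/8, -81/40, -81/80, …
g: a_k = 0, -8, 16, -128/3, 128, -2048/5, 4096/3, …
h₀=f+g: left-lcm gives L₀, ord ≤ 3.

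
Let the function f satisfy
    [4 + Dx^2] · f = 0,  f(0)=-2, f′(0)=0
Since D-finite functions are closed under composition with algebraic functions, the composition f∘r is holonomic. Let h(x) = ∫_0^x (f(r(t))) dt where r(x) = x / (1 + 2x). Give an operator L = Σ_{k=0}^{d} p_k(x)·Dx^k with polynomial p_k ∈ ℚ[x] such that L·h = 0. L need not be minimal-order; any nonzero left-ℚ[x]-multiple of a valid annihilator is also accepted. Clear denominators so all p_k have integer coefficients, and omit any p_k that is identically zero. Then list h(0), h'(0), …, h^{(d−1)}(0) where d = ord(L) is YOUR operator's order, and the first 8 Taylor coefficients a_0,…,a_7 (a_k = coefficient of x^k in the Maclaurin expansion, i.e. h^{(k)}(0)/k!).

f: a_k = -2, 0, 4, 0, -4/3, 0, 8/45, 0, …
L₀ from L_f via x↦r, Dx↦r'^{-1}Dx.
∫: right-multiply L₀ by Dx.
L = 4·Dx + (4 + 24·x + 48·x^2 + 32·x^3)·Dx^2 + (1 + 8·x + 24·x^2 + 32·x^3 + 16·x^4)·Dx^3  (order 3).
h: a_k = 0, -2, 0, 4/3, -4, 28/3, -176/9, 12008/315, …
ICs: h(0) = 0, h′(0) = -2, h′′(0) = 0.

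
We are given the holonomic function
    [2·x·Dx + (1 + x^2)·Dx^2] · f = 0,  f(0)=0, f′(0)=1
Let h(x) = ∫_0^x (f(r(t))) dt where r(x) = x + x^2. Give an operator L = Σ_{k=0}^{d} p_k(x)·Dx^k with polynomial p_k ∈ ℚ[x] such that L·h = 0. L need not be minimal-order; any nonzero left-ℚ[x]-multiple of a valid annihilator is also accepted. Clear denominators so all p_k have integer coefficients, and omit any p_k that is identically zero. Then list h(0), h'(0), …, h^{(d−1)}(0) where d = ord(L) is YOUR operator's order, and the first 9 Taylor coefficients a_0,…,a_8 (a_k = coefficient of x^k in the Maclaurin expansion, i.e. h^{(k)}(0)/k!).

f: a_k = 0, 1, 0, -1/3, 0, 1/5, 0, -1/7, 0, …
h₀=f(r): pull back L_f along r ⇒ L₀.
Integrate: L := L₀·Dx.
L = (-2 + 2·x + 8·x^2 + 12·x^3 + 6·x^4)·Dx^2 + (1 + 2·x + x^2 + 4·x^3 + 5·x^4 + 2·x^5)·Dx^3  (order 3).
h: a_k = 0, 0, 1/2, 1/3, -1/12, -1/5, -2/15, 2/21, 13/56, …
ICs: h(0) = 0, h′(0) = 0, h′′(0) = 1.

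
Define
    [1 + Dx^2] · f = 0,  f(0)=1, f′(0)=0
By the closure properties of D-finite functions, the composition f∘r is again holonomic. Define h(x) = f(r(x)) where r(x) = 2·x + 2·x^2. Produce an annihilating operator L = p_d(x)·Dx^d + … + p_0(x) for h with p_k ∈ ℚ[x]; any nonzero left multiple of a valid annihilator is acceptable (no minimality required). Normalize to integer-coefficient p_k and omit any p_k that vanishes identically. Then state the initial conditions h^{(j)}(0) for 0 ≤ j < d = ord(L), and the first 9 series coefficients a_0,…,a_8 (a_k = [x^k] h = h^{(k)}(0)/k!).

f: a_k = 1, 0, -1/2, 0, 1/24, 0, -1/720, 0, 1/40320, …
Change of var in L_f (x↦r) gives L₀.
L = (4 + 24·x + 48·x^2 + 32·x^3) - 2·Dx + (1 + 2·x)·Dx^2  (order 2).
h: a_k = 1, 0, -2, -4, -4/3, 8/3, 176/45, 32/15, -208/315, …
ICs: h(0) = 1, h′(0) = 0.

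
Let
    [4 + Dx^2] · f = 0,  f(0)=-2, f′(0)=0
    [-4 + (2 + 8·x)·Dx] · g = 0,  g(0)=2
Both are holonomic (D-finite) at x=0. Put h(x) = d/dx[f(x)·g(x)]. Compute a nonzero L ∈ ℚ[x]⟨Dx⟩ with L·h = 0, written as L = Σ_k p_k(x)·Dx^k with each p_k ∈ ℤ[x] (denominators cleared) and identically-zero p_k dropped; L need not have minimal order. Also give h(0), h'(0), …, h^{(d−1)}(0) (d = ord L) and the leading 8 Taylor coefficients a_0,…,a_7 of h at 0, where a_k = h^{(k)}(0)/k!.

f: a_k = -2, 0, 4, 0, -4/3, 0, 8/45, 0, …
g: a_k = 2, 4, -4, 8, -20, 56, -168, 528, …
h₀=f·g: eliminate ⇒ L₀, order ≤ 2·1.
Derive L from L₀ (diff closure).
L = (8 + 96·x + 256·x^2 + 256·x^3 + 256·x^4) + (2 - 48·x^2 - 64·x^3)·Dx + (1 + 10·x + 36·x^2 + 64·x^3 + 64·x^4)·Dx^2  (order 2).
h: a_k = -8, 32, 0, 256/3, -1280/3, 23552/15, -265216/45, 7020544/315, …
ICs: h(0) = -8, h′(0) = 32.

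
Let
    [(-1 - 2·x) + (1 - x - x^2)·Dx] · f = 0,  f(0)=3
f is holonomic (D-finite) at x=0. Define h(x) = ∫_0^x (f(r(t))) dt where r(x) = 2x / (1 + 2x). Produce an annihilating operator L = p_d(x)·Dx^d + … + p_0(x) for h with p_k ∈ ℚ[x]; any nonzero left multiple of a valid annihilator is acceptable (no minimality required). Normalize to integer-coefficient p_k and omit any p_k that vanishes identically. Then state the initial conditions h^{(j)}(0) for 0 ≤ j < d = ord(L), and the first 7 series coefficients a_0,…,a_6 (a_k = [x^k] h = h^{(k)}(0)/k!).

L = (2 + 12·x)·Dx + (-1 - 4·x + 8·x^3)·Dx^2  (order 2).
h: a_k = 0, 3, 3, 4, 0, 48/5, -16, …
ICs: h(0) = 0, h′(0) = 3.

f: a_k = 3, 3, 6, 9, 15, 24, 39, …
L₀ from L_f via x↦r, Dx↦r'^{-1}Dx.
Integrate: L := L₀·Dx.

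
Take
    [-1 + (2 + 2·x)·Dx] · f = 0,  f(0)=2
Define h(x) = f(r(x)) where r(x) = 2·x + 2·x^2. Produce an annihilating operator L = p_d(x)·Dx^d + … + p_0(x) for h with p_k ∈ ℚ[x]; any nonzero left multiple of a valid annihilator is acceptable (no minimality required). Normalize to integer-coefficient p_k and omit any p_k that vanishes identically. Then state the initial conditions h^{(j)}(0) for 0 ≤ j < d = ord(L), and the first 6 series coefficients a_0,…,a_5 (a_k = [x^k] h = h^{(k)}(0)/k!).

f: a_k = 2, 1, -1/4, 1/8, -5/64, 7/128, …
Change of var in L_f (x↦r) gives L₀.
L = (-1 - 2·x) + (1 + 2·x + 2·x^2)·Dx  (order 1).
h: a_k = 2, 2, 1, -1, 3/4, -1/4, …
ICs: h(0) = 2.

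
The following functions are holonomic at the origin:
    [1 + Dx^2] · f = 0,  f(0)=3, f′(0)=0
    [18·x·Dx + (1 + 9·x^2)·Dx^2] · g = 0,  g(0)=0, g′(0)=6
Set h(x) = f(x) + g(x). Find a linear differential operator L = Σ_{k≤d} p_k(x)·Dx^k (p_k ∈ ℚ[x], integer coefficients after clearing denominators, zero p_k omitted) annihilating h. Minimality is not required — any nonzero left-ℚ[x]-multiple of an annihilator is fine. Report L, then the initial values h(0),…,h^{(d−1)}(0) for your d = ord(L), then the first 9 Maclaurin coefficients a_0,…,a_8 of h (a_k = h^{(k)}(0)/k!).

f: a_k = 3, 0, -3/2, 0, 1/8, 0, -1/240, 0, 1/13440, …
g: a_k = 0, 6, 0, -18, 0, 486/5, 0, -4374/7, 0, …
f+g: L₀ = lclm(L_f,L_g), ord ≤ 2+2.
L = (-1926·x + 17820·x^3 + 1458·x^5)·Dx + (-17 + 351·x^2 + 4617·x^4 + 729·x^6)·Dx^2 + (-1926·x + 17820·x^3 + 1458·x^5)·Dx^3 + (-17 + 351·x^2 + 4617·x^4 + 729·x^6)·Dx^4  (order 4).
h: a_k = 3, 6, -3/2, -18, 1/8, 486/5, -1/240, -4374/7, 1/13440, …
ICs: h(0) = 3, h′(0) = 6, h′′(0) = -3, h′′′(0) = -108.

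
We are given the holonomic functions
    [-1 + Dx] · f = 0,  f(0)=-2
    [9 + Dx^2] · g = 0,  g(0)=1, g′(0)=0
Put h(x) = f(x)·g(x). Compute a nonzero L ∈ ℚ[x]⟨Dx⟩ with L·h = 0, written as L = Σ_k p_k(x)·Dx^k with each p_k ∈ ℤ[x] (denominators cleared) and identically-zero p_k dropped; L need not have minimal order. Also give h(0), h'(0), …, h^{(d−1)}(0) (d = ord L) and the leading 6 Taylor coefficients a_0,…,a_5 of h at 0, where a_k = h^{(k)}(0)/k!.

L = 10 - 2·Dx + Dx^2  (order 2).
h: a_k = -2, -2, 8, 26/3, -7/3, -79/15, …
ICs: h(0) = -2, h′(0) = -2.

f: a_k = -2, -2, -1, -1/3, -1/12, -1/60, …
g: a_k = 1, 0, -9/2, 0, 27/8, 0, …
h₀=f·g: eliminate ⇒ L₀, order ≤ 1·2.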